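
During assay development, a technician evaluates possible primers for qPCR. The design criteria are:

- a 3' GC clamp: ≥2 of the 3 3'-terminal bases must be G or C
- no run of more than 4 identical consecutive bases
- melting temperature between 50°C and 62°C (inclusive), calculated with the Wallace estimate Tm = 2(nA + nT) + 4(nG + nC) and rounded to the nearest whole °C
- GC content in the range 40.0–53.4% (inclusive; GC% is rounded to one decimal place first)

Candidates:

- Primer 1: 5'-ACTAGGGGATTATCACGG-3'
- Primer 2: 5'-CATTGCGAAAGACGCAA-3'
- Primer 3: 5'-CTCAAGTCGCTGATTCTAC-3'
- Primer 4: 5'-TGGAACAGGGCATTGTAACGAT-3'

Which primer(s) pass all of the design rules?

Primer 1 (18 nt, A=5 T=4 G=6 C=3): 3' end CGG has 3 G/C ✓; longest run = 4 ✓; Tm = 2·9 + 4·9 = 54°C ✓; GC 9/18 = 50.0% ✓ — passes.
Primer 2 (17 nt, A=7 T=2 G=4 C=4): 3' end CAA has 1 G/C, need ≥2 ✗; longest run = 3 ✓; Tm = 2·9 + 4·8 = 50°C ✓; GC 8/17 = 47.1% ✓ — fails.
Primer 3 (19 nt, A=4 T=6 G=3 C=6): 3' end TAC has 1 G/C, need ≥2 ✗; longest run = 2 ✓; Tm = 2·10 + 4·9 = 56°C ✓; GC 9/19 = 47.4% ✓ — fails.
Primer 4 (22 nt, A=7 T=5 G=7 C=3): 3' end GAT has 1 G/C, need ≥2 ✗; longest run = 3 ✓; Tm = 2·12 + 4·10 = 64°C, outside 50–62°C ✗; GC 10/22 = 45.5% ✓ — fails.

Primer 1 only.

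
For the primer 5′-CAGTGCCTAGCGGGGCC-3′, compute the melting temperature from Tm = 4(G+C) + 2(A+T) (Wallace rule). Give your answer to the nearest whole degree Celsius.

Base counts: A=2, T=2, G=7, C=6 (length 17).
Tm = 2·(2+2) + 4·(7+6) = 2·4 + 4·13 = 8 + 52 = 60°C.

60°C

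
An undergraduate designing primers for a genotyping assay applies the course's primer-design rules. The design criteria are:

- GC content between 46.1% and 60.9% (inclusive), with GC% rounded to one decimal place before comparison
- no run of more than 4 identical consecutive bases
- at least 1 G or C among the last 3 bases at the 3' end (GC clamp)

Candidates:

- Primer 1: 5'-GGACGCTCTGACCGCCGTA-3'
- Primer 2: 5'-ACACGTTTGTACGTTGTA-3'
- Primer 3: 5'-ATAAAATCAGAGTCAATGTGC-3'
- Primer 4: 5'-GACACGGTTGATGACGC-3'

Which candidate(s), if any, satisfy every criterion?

Primer 4 only.

Primer 1 (19 nt, A=3 T=3 G=6 C=7): GC 13/19 = 68.4%, outside 46.1–60.9% ✗; longest run = 2 ✓; 3' end GTA has 1 G/C ✓ — fails.
Primer 2 (18 nt, A=4 T=7 G=4 C=3): GC 7/18 = 38.9%, outside 46.1–60.9% ✗; longest run = 3 ✓; 3' end GTA has 1 G/C ✓ — fails.
Primer 3 (21 nt, A=9 T=5 G=4 C=3): GC 7/21 = 33.3%, outside 46.1–60.9% ✗; longest run = 4 ✓; 3' end TGC has 2 G/C ✓ — fails.
Primer 4 (17 nt, A=4 T=3 G=6 C=4): GC 10/17 = 58.8% ✓; longest run = 2 ✓; 3' end CGC has 3 G/C ✓ — passes.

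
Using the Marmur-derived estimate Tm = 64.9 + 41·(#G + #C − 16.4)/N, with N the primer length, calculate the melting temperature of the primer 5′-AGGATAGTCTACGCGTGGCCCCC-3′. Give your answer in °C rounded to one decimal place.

Base counts: A=4, T=4, G=7, C=8; G+C = 15, N = 23.
Tm = 64.9 + 41·(15 − 16.4)/23 = 64.9 + -57.40/23 = 62.4°C.

62.4°C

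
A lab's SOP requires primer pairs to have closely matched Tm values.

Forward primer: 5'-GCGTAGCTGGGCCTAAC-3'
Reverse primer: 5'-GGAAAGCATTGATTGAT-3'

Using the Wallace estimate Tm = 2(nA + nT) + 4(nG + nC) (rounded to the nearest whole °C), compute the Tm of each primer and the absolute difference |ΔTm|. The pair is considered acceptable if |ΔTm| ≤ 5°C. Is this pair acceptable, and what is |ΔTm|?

|ΔTm| = 10°C; the pair is not acceptable.

Forward: A=3 T=3 G=6 C=5 → Tm = 2·6 + 4·11 = 56°C.
Reverse: A=6 T=5 G=5 C=1 → Tm = 2·11 + 4·6 = 46°C.
|ΔTm| = |56 − 46| = 10°C, > 5°C.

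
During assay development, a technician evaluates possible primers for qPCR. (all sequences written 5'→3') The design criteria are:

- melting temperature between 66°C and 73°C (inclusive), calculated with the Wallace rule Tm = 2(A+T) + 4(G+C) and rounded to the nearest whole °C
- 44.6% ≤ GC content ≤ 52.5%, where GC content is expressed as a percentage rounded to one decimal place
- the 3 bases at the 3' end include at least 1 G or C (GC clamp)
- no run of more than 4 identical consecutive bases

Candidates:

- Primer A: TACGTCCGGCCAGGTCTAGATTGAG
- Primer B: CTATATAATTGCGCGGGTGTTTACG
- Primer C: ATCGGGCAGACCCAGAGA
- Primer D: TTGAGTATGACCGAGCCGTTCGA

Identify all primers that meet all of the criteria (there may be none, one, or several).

Primer D only.

Primer A (25 nt, A=5 T=6 G=8 C=6): Tm = 2·11 + 4·14 = 78°C, outside 66–73°C ✗; GC 14/25 = 56.0%, outside 44.6–52.5% ✗; 3' end GAG has 2 G/C ✓; longest run = 2 ✓ — fails.
Primer B (25 nt, A=5 T=9 G=7 C=4): Tm = 2·14 + 4·11 = 72°C ✓; GC 11/25 = 44.0%, outside 44.6–52.5% ✗; 3' end ACG has 2 G/C ✓; longest run = 3 ✓ — fails.
Primer C (18 nt, A=6 T=1 G=6 C=5): Tm = 2·7 + 4·11 = 58°C, outside 66–73°C ✗; GC 11/18 = 61.1%, outside 44.6–52.5% ✗; 3' end AGA has 1 G/C ✓; longest run = 3 ✓ — fails.
Primer D (23 nt, A=5 T=6 G=7 C=5): Tm = 2·11 + 4·12 = 70°C ✓; GC 12/23 = 52.2% ✓; 3' end CGA has 2 G/C ✓; longest run = 2 ✓ — passes.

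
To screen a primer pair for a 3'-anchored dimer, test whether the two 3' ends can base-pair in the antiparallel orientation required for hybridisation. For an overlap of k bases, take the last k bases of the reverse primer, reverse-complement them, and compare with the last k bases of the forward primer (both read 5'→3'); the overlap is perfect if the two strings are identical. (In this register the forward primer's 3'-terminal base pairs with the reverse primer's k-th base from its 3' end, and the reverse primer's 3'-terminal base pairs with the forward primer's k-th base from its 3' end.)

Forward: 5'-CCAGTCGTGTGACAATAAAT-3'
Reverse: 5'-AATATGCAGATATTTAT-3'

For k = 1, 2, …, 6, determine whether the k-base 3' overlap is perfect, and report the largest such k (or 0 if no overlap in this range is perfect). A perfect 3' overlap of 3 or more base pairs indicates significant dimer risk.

Longest perfect overlap: 6 complementary base pairs; significant dimer risk (threshold 3).

Last 6 bases (5'→3') — forward …ATAAAT, reverse …ATTTAT.
Reverse complement of the reverse primer's last 6 bases: ATAAAT; its first k bases are the reverse complement of the reverse primer's last k bases, so a perfect k-base overlap needs the forward primer's last k bases to equal them.
Comparing (forward last k vs required): k=1: T vs A ✗; k=2: AT vs AT ✓; k=3: AAT vs ATA ✗; k=4: AAAT vs ATAA ✗; k=5: TAAAT vs ATAAA ✗; k=6: ATAAAT vs ATAAAT ✓.
Perfect overlaps at k = 2, 6; the largest is 6.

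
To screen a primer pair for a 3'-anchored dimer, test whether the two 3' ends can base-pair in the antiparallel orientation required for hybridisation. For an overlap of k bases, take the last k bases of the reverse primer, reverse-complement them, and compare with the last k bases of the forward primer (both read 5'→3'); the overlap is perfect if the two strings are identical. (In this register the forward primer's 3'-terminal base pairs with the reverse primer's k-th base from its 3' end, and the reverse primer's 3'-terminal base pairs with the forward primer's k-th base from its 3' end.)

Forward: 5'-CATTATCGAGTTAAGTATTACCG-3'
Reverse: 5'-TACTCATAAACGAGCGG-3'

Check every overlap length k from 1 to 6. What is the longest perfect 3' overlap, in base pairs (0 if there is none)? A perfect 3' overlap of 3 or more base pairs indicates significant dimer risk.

Last 6 bases (5'→3') — forward …TTACCG, reverse …GAGCGG.
Reverse complement of the reverse primer's last 6 bases: CCGCTC; its first k bases are the reverse complement of the reverse primer's last k bases, so a perfect k-base overlap needs the forward primer's last k bases to equal them.
Comparing (forward last k vs required): k=1: G vs C ✗; k=2: CG vs CC ✗; k=3: CCG vs CCG ✓; k=4: ACCG vs CCGC ✗; k=5: TACCG vs CCGCT ✗; k=6: TTACCG vs CCGCTC ✗.
Only k = 3 is perfect, so the longest perfect 3' overlap is 3.

Longest perfect overlap: 3 complementary base pairs; significant dimer risk (threshold 3).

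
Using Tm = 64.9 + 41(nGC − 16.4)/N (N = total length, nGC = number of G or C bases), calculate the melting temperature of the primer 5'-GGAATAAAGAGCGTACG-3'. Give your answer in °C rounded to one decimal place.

Base counts: A=7, T=2, G=6, C=2; G+C = 8, N = 17.
Tm = 64.9 + 41·(8 − 16.4)/17 = 64.9 + -344.40/17 = 44.6°C.

44.6°C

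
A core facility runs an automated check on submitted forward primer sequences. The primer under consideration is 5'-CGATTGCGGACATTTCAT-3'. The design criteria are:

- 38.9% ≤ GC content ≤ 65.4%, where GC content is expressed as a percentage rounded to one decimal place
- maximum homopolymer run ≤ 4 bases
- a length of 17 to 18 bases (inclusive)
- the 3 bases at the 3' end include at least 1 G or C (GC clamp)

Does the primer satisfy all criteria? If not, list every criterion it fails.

Meets all criteria.

Base counts: A=4, T=6, G=4, C=4 (length 18).
GC content: GC 8/18 = 44.4% ✓
homopolymer run: longest run = 3 ✓
length: length 18 ✓
GC clamp: 3' end CAT has 1 G/C ✓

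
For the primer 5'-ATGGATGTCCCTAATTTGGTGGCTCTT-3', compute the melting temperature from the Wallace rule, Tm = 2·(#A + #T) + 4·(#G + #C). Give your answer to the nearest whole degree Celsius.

Base counts: A=4, T=11, G=7, C=5 (length 27).
Tm = 2·(4+11) + 4·(7+5) = 2·15 + 4·12 = 30 + 48 = 78°C.

78°C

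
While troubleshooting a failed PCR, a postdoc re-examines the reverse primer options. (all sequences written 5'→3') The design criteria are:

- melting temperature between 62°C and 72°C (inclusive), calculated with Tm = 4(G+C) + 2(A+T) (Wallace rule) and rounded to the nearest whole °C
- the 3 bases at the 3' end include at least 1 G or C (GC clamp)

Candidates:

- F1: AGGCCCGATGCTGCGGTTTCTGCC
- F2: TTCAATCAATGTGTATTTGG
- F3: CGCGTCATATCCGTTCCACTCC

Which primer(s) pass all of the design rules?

F1 (24 nt, A=2 T=6 G=8 C=8): Tm = 2·8 + 4·16 = 80°C, outside 62–72°C ✗; 3' end GCC has 3 G/C ✓ — fails.
F2 (20 nt, A=5 T=9 G=4 C=2): Tm = 2·14 + 4·6 = 52°C, outside 62–72°C ✗; 3' end TGG has 2 G/C ✓ — fails.
F3 (22 nt, A=3 T=6 G=3 C=10): Tm = 2·9 + 4·13 = 70°C ✓; 3' end TCC has 2 G/C ✓ — passes.

F3 only.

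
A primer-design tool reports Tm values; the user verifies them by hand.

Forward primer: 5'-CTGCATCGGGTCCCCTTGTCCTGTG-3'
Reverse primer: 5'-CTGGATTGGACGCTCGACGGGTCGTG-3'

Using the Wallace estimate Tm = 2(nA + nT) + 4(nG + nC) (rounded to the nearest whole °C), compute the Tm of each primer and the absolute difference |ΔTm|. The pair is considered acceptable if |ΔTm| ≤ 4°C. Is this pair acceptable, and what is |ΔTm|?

|ΔTm| = 4°C; the pair is acceptable.

Forward: A=1 T=8 G=7 C=9 → Tm = 2·9 + 4·16 = 82°C.
Reverse: A=3 T=6 G=11 C=6 → Tm = 2·9 + 4·17 = 86°C.
|ΔTm| = |82 − 86| = 4°C, ≤ 4°C.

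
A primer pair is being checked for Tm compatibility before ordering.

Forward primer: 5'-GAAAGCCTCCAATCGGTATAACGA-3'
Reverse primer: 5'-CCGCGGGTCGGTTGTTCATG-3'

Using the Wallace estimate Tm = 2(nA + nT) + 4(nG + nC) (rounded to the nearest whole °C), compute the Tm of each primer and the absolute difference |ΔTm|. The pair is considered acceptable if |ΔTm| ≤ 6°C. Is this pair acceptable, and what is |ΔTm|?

|ΔTm| = 4°C; the pair is acceptable.

Forward: A=9 T=4 G=5 C=6 → Tm = 2·13 + 4·11 = 70°C.
Reverse: A=1 T=6 G=8 C=5 → Tm = 2·7 + 4·13 = 66°C.
|ΔTm| = |70 − 66| = 4°C, ≤ 6°C.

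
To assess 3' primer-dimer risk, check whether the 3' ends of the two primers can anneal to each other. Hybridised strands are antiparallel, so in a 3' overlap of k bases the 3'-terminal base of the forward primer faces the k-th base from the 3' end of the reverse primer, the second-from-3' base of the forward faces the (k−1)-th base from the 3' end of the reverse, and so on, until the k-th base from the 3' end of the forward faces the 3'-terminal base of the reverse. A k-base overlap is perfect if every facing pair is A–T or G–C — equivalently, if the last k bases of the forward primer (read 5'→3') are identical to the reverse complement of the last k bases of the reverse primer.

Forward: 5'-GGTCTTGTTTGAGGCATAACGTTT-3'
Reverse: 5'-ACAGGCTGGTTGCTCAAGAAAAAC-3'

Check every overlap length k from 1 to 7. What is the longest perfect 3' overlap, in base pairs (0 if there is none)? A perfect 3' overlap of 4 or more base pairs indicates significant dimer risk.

Longest perfect overlap: 4 complementary base pairs; significant dimer risk (threshold 4).

Last 7 bases (5'→3') — forward …AACGTTT, reverse …GAAAAAC.
Reverse complement of the reverse primer's last 7 bases: GTTTTTC; its first k bases are the reverse complement of the reverse primer's last k bases, so a perfect k-base overlap needs the forward primer's last k bases to equal them.
Comparing (forward last k vs required): k=1: T vs G ✗; k=2: TT vs GT ✗; k=3: TTT vs GTT ✗; k=4: GTTT vs GTTT ✓; k=5: CGTTT vs GTTTT ✗; k=6: ACGTTT vs GTTTTT ✗; k=7: AACGTTT vs GTTTTTC ✗.
Only k = 4 is perfect, so the longest perfect 3' overlap is 4.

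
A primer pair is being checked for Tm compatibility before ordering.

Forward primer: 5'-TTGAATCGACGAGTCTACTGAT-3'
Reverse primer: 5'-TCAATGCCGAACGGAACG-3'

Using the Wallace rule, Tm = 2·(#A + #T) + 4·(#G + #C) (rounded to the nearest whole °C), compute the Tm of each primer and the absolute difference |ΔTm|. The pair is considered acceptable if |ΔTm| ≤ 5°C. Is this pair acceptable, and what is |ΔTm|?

Forward: A=6 T=7 G=5 C=4 → Tm = 2·13 + 4·9 = 62°C.
Reverse: A=6 T=2 G=5 C=5 → Tm = 2·8 + 4·10 = 56°C.
|ΔTm| = |62 − 56| = 6°C, > 5°C.

|ΔTm| = 6°C; the pair is not acceptable.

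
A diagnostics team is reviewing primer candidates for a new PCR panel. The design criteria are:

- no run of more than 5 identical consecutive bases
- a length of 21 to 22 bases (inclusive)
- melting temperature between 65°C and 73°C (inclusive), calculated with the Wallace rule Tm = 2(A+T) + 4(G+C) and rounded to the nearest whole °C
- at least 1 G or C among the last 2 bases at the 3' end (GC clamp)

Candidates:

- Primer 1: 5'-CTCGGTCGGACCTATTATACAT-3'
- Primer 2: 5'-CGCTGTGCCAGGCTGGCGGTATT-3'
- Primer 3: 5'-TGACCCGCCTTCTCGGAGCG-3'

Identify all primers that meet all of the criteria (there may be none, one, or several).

Primer 1 (22 nt, A=5 T=7 G=4 C=6): longest run = 2 ✓; length 22 ✓; Tm = 2·12 + 4·10 = 64°C, outside 65–73°C ✗; 3' end AT has 0 G/C, need ≥1 ✗ — fails.
Primer 2 (23 nt, A=2 T=6 G=9 C=6): longest run = 2 ✓; length 23, outside 21–22 ✗; Tm = 2·8 + 4·15 = 76°C, outside 65–73°C ✗; 3' end TT has 0 G/C, need ≥1 ✗ — fails.
Primer 3 (20 nt, A=2 T=4 G=6 C=8): longest run = 3 ✓; length 20, outside 21–22 ✗; Tm = 2·6 + 4·14 = 68°C ✓; 3' end CG has 2 G/C ✓ — fails.

None of the candidates satisfy all criteria.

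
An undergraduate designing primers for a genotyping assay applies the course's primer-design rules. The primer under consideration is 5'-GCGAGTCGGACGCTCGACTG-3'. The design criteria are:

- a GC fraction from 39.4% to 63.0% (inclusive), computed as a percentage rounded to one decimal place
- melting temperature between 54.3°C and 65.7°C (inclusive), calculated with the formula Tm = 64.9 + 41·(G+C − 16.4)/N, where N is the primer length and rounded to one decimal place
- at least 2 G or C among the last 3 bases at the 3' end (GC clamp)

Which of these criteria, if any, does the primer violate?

Base counts: A=3, T=3, G=8, C=6 (length 20).
GC content: GC 14/20 = 70.0%, outside 39.4–63.0% ✗
Tm: Tm = 64.9 + 41·(14 − 16.4)/20 = 60.0°C ✓
GC clamp: 3' end CTG has 2 G/C ✓

Fails: GC content.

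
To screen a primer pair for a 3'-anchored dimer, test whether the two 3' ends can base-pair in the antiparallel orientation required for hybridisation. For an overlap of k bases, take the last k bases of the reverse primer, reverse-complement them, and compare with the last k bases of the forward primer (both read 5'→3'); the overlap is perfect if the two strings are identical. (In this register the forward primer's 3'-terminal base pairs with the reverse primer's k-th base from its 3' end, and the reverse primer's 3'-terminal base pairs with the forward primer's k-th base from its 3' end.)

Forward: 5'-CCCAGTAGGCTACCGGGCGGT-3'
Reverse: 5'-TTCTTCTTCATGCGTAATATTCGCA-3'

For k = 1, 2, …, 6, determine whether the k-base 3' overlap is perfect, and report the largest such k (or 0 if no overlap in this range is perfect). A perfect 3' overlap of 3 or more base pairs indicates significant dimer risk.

Longest perfect overlap: 1 complementary base pair; below the dimer-risk threshold (threshold 3).

Last 6 bases (5'→3') — forward …GGCGGT, reverse …TTCGCA.
Reverse complement of the reverse primer's last 6 bases: TGCGAA; its first k bases are the reverse complement of the reverse primer's last k bases, so a perfect k-base overlap needs the forward primer's last k bases to equal them.
Comparing (forward last k vs required): k=1: T vs T ✓; k=2: GT vs TG ✗; k=3: GGT vs TGC ✗; k=4: CGGT vs TGCG ✗; k=5: GCGGT vs TGCGA ✗; k=6: GGCGGT vs TGCGAA ✗.
Only k = 1 is perfect, so the longest perfect 3' overlap is 1.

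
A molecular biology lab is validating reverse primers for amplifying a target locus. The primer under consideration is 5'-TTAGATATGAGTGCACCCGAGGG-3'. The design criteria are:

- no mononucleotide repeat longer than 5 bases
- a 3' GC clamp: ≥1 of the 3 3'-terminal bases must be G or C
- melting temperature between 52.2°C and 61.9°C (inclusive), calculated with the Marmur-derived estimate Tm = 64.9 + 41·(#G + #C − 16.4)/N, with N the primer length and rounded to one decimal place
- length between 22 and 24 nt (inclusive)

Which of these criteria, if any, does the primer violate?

Meets all criteria.

Base counts: A=6, T=5, G=8, C=4 (length 23).
homopolymer run: longest run = 3 ✓
GC clamp: 3' end GGG has 3 G/C ✓
Tm: Tm = 64.9 + 41·(12 − 16.4)/23 = 57.1°C ✓
length: length 23 ✓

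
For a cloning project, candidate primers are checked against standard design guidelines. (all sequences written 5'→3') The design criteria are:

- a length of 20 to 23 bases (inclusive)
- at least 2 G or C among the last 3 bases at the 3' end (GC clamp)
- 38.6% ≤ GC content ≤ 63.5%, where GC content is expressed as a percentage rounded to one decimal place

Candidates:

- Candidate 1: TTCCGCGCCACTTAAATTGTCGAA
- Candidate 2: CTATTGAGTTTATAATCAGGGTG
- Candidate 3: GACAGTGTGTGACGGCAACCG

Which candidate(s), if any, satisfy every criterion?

Candidate 1 (24 nt, A=6 T=7 G=4 C=7): length 24, outside 20–23 ✗; 3' end GAA has 1 G/C, need ≥2 ✗; GC 11/24 = 45.8% ✓ — fails.
Candidate 2 (23 nt, A=6 T=9 G=6 C=2): length 23 ✓; 3' end GTG has 2 G/C ✓; GC 8/23 = 34.8%, outside 38.6–63.5% ✗ — fails.
Candidate 3 (21 nt, A=5 T=3 G=8 C=5): length 21 ✓; 3' end CCG has 3 G/C ✓; GC 13/21 = 61.9% ✓ — passes.

Candidate 3 only.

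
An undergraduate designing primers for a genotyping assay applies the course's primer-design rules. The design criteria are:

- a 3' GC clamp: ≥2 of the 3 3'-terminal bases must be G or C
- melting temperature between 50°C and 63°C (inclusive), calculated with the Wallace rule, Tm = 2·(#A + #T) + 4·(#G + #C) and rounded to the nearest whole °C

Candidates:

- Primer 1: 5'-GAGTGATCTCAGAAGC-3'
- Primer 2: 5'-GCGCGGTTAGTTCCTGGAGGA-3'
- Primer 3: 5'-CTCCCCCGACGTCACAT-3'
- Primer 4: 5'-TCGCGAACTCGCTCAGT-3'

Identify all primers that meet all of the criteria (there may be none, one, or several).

None of the candidates satisfy all criteria.

Primer 1 (16 nt, A=5 T=3 G=5 C=3): 3' end AGC has 2 G/C ✓; Tm = 2·8 + 4·8 = 48°C, outside 50–63°C ✗ — fails.
Primer 2 (21 nt, A=3 T=5 G=9 C=4): 3' end GGA has 2 G/C ✓; Tm = 2·8 + 4·13 = 68°C, outside 50–63°C ✗ — fails.
Primer 3 (17 nt, A=3 T=3 G=2 C=9): 3' end CAT has 1 G/C, need ≥2 ✗; Tm = 2·6 + 4·11 = 56°C ✓ — fails.
Primer 4 (17 nt, A=3 T=4 G=4 C=6): 3' end AGT has 1 G/C, need ≥2 ✗; Tm = 2·7 + 4·10 = 54°C ✓ — fails.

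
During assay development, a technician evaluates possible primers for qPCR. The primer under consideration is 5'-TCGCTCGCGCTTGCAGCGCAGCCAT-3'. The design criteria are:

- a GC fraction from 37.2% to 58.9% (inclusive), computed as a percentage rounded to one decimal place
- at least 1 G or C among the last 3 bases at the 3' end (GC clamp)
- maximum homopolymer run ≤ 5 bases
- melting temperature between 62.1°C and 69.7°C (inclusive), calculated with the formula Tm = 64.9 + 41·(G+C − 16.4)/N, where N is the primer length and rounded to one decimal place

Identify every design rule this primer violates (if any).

Base counts: A=3, T=5, G=7, C=10 (length 25).
GC content: GC 17/25 = 68.0%, outside 37.2–58.9% ✗
GC clamp: 3' end CAT has 1 G/C ✓
homopolymer run: longest run = 2 ✓
Tm: Tm = 64.9 + 41·(17 − 16.4)/25 = 65.9°C ✓

Fails: GC content.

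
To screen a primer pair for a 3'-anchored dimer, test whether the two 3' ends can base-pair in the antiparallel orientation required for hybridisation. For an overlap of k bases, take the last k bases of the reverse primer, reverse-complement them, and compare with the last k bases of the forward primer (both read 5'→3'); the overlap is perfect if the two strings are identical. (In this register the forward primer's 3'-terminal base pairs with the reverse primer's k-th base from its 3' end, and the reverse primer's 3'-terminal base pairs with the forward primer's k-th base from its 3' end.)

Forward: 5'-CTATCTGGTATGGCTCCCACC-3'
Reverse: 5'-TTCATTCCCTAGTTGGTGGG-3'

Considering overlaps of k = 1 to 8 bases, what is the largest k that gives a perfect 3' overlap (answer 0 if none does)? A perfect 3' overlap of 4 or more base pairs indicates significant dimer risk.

Last 8 bases (5'→3') — forward …CTCCCACC, reverse …TTGGTGGG.
Reverse complement of the reverse primer's last 8 bases: CCCACCAA; its first k bases are the reverse complement of the reverse primer's last k bases, so a perfect k-base overlap needs the forward primer's last k bases to equal them.
Comparing (forward last k vs required): k=1: C vs C ✓; k=2: CC vs CC ✓; k=3: ACC vs CCC ✗; k=4: CACC vs CCCA ✗; k=5: CCACC vs CCCAC ✗; k=6: CCCACC vs CCCACC ✓; k=7: TCCCACC vs CCCACCA ✗; k=8: CTCCCACC vs CCCACCAA ✗.
Perfect overlaps at k = 1, 2, 6; the largest is 6.

Longest perfect overlap: 6 complementary base pairs; significant dimer risk (threshold 4).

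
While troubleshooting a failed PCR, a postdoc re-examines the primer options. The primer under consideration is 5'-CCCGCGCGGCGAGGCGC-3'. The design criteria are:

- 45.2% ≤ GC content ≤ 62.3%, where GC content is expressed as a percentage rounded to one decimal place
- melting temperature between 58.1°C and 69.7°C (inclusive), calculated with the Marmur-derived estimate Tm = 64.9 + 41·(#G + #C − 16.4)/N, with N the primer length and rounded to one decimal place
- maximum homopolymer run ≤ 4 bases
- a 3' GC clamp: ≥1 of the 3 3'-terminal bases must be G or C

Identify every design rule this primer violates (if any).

Base counts: A=1, T=0, G=8, C=8 (length 17).
GC content: GC 16/17 = 94.1%, outside 45.2–62.3% ✗
Tm: Tm = 64.9 + 41·(16 − 16.4)/17 = 63.9°C ✓
homopolymer run: longest run = 3 ✓
GC clamp: 3' end CGC has 3 G/C ✓

Fails: GC content.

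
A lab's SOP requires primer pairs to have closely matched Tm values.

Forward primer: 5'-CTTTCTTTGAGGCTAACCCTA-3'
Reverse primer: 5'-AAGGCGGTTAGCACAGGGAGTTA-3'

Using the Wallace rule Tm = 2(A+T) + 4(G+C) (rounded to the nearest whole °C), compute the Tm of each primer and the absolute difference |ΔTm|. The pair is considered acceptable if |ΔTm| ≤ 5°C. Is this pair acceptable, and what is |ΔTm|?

|ΔTm| = 10°C; the pair is not acceptable.

Forward: A=4 T=8 G=3 C=6 → Tm = 2·12 + 4·9 = 60°C.
Reverse: A=7 T=4 G=9 C=3 → Tm = 2·11 + 4·12 = 70°C.
|ΔTm| = |60 − 70| = 10°C, > 5°C.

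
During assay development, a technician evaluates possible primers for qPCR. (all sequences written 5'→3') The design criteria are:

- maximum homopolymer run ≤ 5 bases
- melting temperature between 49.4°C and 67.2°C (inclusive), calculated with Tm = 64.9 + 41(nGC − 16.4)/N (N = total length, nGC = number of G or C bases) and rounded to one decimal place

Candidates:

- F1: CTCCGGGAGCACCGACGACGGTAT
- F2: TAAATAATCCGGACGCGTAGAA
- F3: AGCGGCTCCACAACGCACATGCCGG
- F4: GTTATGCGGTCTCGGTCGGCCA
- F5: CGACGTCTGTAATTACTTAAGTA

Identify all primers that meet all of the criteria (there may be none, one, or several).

F1, F2, F3, F4 and F5.

F1 (24 nt, A=5 T=3 G=8 C=8): longest run = 3 ✓; Tm = 64.9 + 41·(16 − 16.4)/24 = 64.2°C ✓ — passes.
F2 (22 nt, A=9 T=4 G=5 C=4): longest run = 3 ✓; Tm = 64.9 + 41·(9 − 16.4)/22 = 51.1°C ✓ — passes.
F3 (25 nt, A=6 T=2 G=7 C=10): longest run = 2 ✓; Tm = 64.9 + 41·(17 − 16.4)/25 = 65.9°C ✓ — passes.
F4 (22 nt, A=2 T=6 G=8 C=6): longest run = 2 ✓; Tm = 64.9 + 41·(14 − 16.4)/22 = 60.4°C ✓ — passes.
F5 (23 nt, A=7 T=8 G=4 C=4): longest run = 2 ✓; Tm = 64.9 + 41·(8 − 16.4)/23 = 49.9°C ✓ — passes.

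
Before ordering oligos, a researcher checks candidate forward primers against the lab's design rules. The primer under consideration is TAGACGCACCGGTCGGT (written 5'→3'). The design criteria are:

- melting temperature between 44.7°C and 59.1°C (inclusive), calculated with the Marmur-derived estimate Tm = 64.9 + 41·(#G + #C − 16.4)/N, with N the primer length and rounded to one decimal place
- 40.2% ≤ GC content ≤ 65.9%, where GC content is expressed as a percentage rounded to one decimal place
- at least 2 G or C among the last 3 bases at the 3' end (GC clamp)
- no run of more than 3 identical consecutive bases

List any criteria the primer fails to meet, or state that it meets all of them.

Base counts: A=3, T=3, G=6, C=5 (length 17).
Tm: Tm = 64.9 + 41·(11 − 16.4)/17 = 51.9°C ✓
GC content: GC 11/17 = 64.7% ✓
GC clamp: 3' end GGT has 2 G/C ✓
homopolymer run: longest run = 2 ✓

Meets all criteria.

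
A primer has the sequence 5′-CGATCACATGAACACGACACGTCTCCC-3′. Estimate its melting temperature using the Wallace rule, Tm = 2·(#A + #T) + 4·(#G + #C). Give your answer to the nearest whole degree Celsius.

84°C

Base counts: A=8, T=4, G=4, C=11 (length 27).
Tm = 2·(8+4) + 4·(4+11) = 2·12 + 4·15 = 24 + 60 = 84°C.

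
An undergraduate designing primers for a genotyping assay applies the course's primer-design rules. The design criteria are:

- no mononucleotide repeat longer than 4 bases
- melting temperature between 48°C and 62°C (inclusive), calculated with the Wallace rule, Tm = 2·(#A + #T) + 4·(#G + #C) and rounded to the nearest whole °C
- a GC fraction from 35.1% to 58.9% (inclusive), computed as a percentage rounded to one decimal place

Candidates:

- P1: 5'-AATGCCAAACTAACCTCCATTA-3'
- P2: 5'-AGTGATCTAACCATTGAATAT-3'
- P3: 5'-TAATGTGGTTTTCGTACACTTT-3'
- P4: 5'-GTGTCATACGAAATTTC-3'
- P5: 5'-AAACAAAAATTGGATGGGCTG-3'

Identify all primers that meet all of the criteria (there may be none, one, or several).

P1 (22 nt, A=9 T=5 G=1 C=7): longest run = 3 ✓; Tm = 2·14 + 4·8 = 60°C ✓; GC 8/22 = 36.4% ✓ — passes.
P2 (21 nt, A=8 T=7 G=3 C=3): longest run = 2 ✓; Tm = 2·15 + 4·6 = 54°C ✓; GC 6/21 = 28.6%, outside 35.1–58.9% ✗ — fails.
P3 (22 nt, A=4 T=11 G=4 C=3): longest run = 4 ✓; Tm = 2·15 + 4·7 = 58°C ✓; GC 7/22 = 31.8%, outside 35.1–58.9% ✗ — fails.
P4 (17 nt, A=5 T=6 G=3 C=3): longest run = 3 ✓; Tm = 2·11 + 4·6 = 46°C, outside 48–62°C ✗; GC 6/17 = 35.3% ✓ — fails.
P5 (21 nt, A=9 T=4 G=6 C=2): longest run = 5, exceeds 4 ✗; Tm = 2·13 + 4·8 = 58°C ✓; GC 8/21 = 38.1% ✓ — fails.

P1 only.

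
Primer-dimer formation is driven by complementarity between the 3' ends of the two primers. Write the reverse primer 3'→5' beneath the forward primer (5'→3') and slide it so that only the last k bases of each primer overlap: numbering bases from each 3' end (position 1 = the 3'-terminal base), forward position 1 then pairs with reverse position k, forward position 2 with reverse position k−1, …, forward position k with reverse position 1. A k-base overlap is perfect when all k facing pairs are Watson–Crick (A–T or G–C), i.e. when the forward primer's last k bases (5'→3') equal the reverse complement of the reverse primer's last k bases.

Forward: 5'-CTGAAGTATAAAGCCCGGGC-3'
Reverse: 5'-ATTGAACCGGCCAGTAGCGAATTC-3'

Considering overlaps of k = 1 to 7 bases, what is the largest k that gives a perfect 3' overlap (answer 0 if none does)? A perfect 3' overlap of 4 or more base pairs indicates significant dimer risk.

Longest perfect overlap: 0 complementary base pairs; below the dimer-risk threshold (threshold 4).

Last 7 bases (5'→3') — forward …CCCGGGC, reverse …CGAATTC.
Reverse complement of the reverse primer's last 7 bases: GAATTCG; its first k bases are the reverse complement of the reverse primer's last k bases, so a perfect k-base overlap needs the forward primer's last k bases to equal them.
Comparing (forward last k vs required): k=1: C vs G ✗; k=2: GC vs GA ✗; k=3: GGC vs GAA ✗; k=4: GGGC vs GAAT ✗; k=5: CGGGC vs GAATT ✗; k=6: CCGGGC vs GAATTC ✗; k=7: CCCGGGC vs GAATTCG ✗.
No overlap length from 1 to 7 is perfect, so the longest perfect 3' overlap is 0.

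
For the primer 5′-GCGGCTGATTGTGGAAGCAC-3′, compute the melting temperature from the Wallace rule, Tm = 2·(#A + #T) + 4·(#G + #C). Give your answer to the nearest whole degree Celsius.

Base counts: A=4, T=4, G=8, C=4 (length 20).
Tm = 2·(4+4) + 4·(8+4) = 2·8 + 4·12 = 16 + 48 = 64°C.

64°C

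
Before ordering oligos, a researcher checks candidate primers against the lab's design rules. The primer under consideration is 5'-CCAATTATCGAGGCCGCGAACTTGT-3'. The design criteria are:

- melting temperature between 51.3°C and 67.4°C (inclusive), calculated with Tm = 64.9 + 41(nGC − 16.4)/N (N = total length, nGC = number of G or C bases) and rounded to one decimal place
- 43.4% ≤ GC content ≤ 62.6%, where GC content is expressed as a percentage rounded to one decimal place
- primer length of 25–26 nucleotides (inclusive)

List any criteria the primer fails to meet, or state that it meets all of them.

Base counts: A=6, T=6, G=6, C=7 (length 25).
Tm: Tm = 64.9 + 41·(13 − 16.4)/25 = 59.3°C ✓
GC content: GC 13/25 = 52.0% ✓
length: length 25 ✓

Meets all criteria.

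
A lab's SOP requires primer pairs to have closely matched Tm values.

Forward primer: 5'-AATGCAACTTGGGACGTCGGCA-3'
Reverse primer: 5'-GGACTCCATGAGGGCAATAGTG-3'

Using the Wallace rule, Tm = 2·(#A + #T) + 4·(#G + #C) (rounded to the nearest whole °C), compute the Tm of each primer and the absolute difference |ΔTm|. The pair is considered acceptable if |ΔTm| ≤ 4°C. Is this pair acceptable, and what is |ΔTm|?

|ΔTm| = 0°C; the pair is acceptable.

Forward: A=6 T=4 G=7 C=5 → Tm = 2·10 + 4·12 = 68°C.
Reverse: A=6 T=4 G=8 C=4 → Tm = 2·10 + 4·12 = 68°C.
|ΔTm| = |68 − 68| = 0°C, ≤ 4°C.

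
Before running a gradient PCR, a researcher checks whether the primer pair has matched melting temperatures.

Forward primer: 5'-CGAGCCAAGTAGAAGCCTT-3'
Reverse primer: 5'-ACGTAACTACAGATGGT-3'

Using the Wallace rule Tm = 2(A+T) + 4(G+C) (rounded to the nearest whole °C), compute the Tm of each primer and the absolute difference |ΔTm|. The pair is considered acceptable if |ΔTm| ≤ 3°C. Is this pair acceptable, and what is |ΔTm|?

Forward: A=6 T=3 G=5 C=5 → Tm = 2·9 + 4·10 = 58°C.
Reverse: A=6 T=4 G=4 C=3 → Tm = 2·10 + 4·7 = 48°C.
|ΔTm| = |58 − 48| = 10°C, > 3°C.

|ΔTm| = 10°C; the pair is not acceptable.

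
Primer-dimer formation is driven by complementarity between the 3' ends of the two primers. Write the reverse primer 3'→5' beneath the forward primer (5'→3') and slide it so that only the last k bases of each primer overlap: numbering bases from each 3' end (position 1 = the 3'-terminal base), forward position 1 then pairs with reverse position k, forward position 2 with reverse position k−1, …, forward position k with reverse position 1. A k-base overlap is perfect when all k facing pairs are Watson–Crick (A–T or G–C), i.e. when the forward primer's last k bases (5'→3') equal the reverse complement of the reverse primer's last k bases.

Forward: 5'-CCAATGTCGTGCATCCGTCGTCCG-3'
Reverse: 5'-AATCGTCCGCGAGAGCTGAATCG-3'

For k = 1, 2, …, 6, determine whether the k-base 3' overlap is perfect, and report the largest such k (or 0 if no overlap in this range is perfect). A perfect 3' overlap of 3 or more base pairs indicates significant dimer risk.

Longest perfect overlap: 2 complementary base pairs; below the dimer-risk threshold (threshold 3).

Last 6 bases (5'→3') — forward …CGTCCG, reverse …GAATCG.
Reverse complement of the reverse primer's last 6 bases: CGATTC; its first k bases are the reverse complement of the reverse primer's last k bases, so a perfect k-base overlap needs the forward primer's last k bases to equal them.
Comparing (forward last k vs required): k=1: G vs C ✗; k=2: CG vs CG ✓; k=3: CCG vs CGA ✗; k=4: TCCG vs CGAT ✗; k=5: GTCCG vs CGATT ✗; k=6: CGTCCG vs CGATTC ✗.
Only k = 2 is perfect, so the longest perfect 3' overlap is 2.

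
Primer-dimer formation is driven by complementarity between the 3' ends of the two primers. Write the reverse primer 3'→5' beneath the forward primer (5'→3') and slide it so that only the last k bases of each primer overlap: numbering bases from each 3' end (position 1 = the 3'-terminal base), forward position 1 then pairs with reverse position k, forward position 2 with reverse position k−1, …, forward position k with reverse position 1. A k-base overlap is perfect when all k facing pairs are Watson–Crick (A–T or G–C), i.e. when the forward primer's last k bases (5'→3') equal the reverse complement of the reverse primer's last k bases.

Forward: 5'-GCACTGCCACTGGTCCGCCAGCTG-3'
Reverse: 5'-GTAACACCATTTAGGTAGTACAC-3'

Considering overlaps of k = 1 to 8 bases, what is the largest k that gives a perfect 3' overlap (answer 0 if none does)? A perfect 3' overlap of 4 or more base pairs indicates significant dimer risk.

Last 8 bases (5'→3') — forward …GCCAGCTG, reverse …TAGTACAC.
Reverse complement of the reverse primer's last 8 bases: GTGTACTA; its first k bases are the reverse complement of the reverse primer's last k bases, so a perfect k-base overlap needs the forward primer's last k bases to equal them.
Comparing (forward last k vs required): k=1: G vs G ✓; k=2: TG vs GT ✗; k=3: CTG vs GTG ✗; k=4: GCTG vs GTGT ✗; k=5: AGCTG vs GTGTA ✗; k=6: CAGCTG vs GTGTAC ✗; k=7: CCAGCTG vs GTGTACT ✗; k=8: GCCAGCTG vs GTGTACTA ✗.
Only k = 1 is perfect, so the longest perfect 3' overlap is 1.

Longest perfect overlap: 1 complementary base pair; below the dimer-risk threshold (threshold 4).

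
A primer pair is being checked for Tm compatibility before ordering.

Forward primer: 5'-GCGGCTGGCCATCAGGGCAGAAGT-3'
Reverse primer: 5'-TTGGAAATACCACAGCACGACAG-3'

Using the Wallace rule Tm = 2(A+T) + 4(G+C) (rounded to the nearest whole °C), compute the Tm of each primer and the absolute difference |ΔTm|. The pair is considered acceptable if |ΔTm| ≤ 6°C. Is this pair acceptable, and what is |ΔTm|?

Forward: A=5 T=3 G=10 C=6 → Tm = 2·8 + 4·16 = 80°C.
Reverse: A=9 T=3 G=5 C=6 → Tm = 2·12 + 4·11 = 68°C.
|ΔTm| = |80 − 68| = 12°C, > 6°C.

|ΔTm| = 12°C; the pair is not acceptable.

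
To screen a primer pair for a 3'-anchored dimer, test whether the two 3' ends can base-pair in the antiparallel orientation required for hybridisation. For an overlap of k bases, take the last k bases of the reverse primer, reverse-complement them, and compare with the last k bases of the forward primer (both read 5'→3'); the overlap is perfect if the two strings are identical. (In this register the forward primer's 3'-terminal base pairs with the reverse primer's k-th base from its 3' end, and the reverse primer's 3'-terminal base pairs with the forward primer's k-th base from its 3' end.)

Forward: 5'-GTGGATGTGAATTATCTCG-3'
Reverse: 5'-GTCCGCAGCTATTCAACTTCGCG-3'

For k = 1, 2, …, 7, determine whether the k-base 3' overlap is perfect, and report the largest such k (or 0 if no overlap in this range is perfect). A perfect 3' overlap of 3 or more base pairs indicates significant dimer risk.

Longest perfect overlap: 2 complementary base pairs; below the dimer-risk threshold (threshold 3).

Last 7 bases (5'→3') — forward …TATCTCG, reverse …CTTCGCG.
Reverse complement of the reverse primer's last 7 bases: CGCGAAG; its first k bases are the reverse complement of the reverse primer's last k bases, so a perfect k-base overlap needs the forward primer's last k bases to equal them.
Comparing (forward last k vs required): k=1: G vs C ✗; k=2: CG vs CG ✓; k=3: TCG vs CGC ✗; k=4: CTCG vs CGCG ✗; k=5: TCTCG vs CGCGA ✗; k=6: ATCTCG vs CGCGAA ✗; k=7: TATCTCG vs CGCGAAG ✗.
Only k = 2 is perfect, so the longest perfect 3' overlap is 2.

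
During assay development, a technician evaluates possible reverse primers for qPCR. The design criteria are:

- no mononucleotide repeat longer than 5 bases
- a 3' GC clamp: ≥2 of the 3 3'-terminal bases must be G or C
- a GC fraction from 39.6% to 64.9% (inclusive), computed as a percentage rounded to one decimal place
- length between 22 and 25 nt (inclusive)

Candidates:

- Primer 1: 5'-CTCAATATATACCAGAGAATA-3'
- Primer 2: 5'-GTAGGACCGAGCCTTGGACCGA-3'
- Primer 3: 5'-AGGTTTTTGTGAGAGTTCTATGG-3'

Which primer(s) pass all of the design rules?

Primer 2 only.

Primer 1 (21 nt, A=10 T=5 G=2 C=4): longest run = 2 ✓; 3' end ATA has 0 G/C, need ≥2 ✗; GC 6/21 = 28.6%, outside 39.6–64.9% ✗; length 21, outside 22–25 ✗ — fails.
Primer 2 (22 nt, A=5 T=3 G=8 C=6): longest run = 2 ✓; 3' end CGA has 2 G/C ✓; GC 14/22 = 63.6% ✓; length 22 ✓ — passes.
Primer 3 (23 nt, A=4 T=10 G=8 C=1): longest run = 5 ✓; 3' end TGG has 2 G/C ✓; GC 9/23 = 39.1%, outside 39.6–64.9% ✗; length 23 ✓ — fails.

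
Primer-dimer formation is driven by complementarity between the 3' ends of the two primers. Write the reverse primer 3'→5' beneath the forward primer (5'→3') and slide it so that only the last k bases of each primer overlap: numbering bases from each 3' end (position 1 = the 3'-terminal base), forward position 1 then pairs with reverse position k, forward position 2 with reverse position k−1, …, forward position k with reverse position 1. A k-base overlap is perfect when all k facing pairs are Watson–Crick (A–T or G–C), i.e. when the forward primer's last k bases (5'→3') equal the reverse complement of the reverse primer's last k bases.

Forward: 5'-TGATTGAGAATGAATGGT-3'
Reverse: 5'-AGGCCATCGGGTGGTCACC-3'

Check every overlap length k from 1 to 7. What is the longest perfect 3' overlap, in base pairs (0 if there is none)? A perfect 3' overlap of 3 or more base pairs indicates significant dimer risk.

Longest perfect overlap: 3 complementary base pairs; significant dimer risk (threshold 3).

Last 7 bases (5'→3') — forward …GAATGGT, reverse …GGTCACC.
Reverse complement of the reverse primer's last 7 bases: GGTGACC; its first k bases are the reverse complement of the reverse primer's last k bases, so a perfect k-base overlap needs the forward primer's last k bases to equal them.
Comparing (forward last k vs required): k=1: T vs G ✗; k=2: GT vs GG ✗; k=3: GGT vs GGT ✓; k=4: TGGT vs GGTG ✗; k=5: ATGGT vs GGTGA ✗; k=6: AATGGT vs GGTGAC ✗; k=7: GAATGGT vs GGTGACC ✗.
Only k = 3 is perfect, so the longest perfect 3' overlap is 3.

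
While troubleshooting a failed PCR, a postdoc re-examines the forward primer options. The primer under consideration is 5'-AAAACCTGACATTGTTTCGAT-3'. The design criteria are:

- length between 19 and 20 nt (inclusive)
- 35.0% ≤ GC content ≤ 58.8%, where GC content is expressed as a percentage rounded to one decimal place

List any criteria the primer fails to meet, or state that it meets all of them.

Base counts: A=7, T=7, G=3, C=4 (length 21).
length: length 21, outside 19–20 ✗
GC content: GC 7/21 = 33.3%, outside 35.0–58.8% ✗

Fails: length, GC content.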